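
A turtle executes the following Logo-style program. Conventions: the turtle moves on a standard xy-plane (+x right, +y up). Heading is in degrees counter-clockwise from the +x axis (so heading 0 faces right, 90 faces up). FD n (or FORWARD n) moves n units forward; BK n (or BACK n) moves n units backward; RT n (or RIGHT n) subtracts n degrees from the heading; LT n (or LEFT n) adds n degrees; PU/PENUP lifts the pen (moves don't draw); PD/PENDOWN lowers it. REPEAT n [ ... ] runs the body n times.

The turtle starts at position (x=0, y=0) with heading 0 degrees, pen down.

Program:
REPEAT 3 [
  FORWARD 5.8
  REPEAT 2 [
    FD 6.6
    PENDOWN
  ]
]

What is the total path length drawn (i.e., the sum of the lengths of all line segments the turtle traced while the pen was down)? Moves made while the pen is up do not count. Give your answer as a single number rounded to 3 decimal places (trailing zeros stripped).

Answer: 57

Derivation:
Executing turtle program step by step:
Start: pos=(0,0), heading=0, pen down
REPEAT 3 [
  -- iteration 1/3 --
  FD 5.8: (0,0) -> (5.8,0) [heading=0, draw]
  REPEAT 2 [
    -- iteration 1/2 --
    FD 6.6: (5.8,0) -> (12.4,0) [heading=0, draw]
    PD: pen down
    -- iteration 2/2 --
    FD 6.6: (12.4,0) -> (19,0) [heading=0, draw]
    PD: pen down
  ]
  -- iteration 2/3 --
  FD 5.8: (19,0) -> (24.8,0) [heading=0, draw]
  REPEAT 2 [
    -- iteration 1/2 --
    FD 6.6: (24.8,0) -> (31.4,0) [heading=0, draw]
    PD: pen down
    -- iteration 2/2 --
    FD 6.6: (31.4,0) -> (38,0) [heading=0, draw]
    PD: pen down
  ]
  -- iteration 3/3 --
  FD 5.8: (38,0) -> (43.8,0) [heading=0, draw]
  REPEAT 2 [
    -- iteration 1/2 --
    FD 6.6: (43.8,0) -> (50.4,0) [heading=0, draw]
    PD: pen down
    -- iteration 2/2 --
    FD 6.6: (50.4,0) -> (57,0) [heading=0, draw]
    PD: pen down
  ]
]
Final: pos=(57,0), heading=0, 9 segment(s) drawn

Segment lengths:
  seg 1: (0,0) -> (5.8,0), length = 5.8
  seg 2: (5.8,0) -> (12.4,0), length = 6.6
  seg 3: (12.4,0) -> (19,0), length = 6.6
  seg 4: (19,0) -> (24.8,0), length = 5.8
  seg 5: (24.8,0) -> (31.4,0), length = 6.6
  seg 6: (31.4,0) -> (38,0), length = 6.6
  seg 7: (38,0) -> (43.8,0), length = 5.8
  seg 8: (43.8,0) -> (50.4,0), length = 6.6
  seg 9: (50.4,0) -> (57,0), length = 6.6
Total = 57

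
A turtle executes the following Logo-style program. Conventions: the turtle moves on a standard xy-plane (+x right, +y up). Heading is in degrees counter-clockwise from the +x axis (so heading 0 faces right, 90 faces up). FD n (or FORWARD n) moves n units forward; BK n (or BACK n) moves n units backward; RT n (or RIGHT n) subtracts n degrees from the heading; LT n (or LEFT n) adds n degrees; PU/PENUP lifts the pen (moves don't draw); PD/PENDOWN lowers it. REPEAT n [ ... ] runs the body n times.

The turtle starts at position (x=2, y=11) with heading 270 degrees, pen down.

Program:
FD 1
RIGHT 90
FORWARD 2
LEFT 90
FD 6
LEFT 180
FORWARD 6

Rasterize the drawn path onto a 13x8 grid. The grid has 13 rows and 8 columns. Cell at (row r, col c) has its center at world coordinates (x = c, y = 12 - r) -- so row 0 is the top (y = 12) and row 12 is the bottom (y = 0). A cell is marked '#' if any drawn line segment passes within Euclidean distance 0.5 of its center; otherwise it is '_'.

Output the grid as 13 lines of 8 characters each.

Segment 0: (2,11) -> (2,10)
Segment 1: (2,10) -> (-0,10)
Segment 2: (-0,10) -> (-0,4)
Segment 3: (-0,4) -> (0,10)

Answer: ________
__#_____
###_____
#_______
#_______
#_______
#_______
#_______
#_______
________
________
________
________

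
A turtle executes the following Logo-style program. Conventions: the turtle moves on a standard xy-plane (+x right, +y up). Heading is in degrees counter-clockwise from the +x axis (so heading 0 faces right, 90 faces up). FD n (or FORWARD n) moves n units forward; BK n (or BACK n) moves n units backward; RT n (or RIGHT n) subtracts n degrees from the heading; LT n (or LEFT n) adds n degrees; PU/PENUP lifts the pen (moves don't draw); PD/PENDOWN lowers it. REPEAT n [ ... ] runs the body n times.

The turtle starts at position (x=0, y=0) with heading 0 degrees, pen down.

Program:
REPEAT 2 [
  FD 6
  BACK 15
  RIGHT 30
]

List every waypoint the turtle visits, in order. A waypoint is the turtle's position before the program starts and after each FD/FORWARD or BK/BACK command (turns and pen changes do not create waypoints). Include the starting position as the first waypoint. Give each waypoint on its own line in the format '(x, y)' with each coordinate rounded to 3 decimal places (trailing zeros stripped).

Answer: (0, 0)
(6, 0)
(-9, 0)
(-3.804, -3)
(-16.794, 4.5)

Derivation:
Executing turtle program step by step:
Start: pos=(0,0), heading=0, pen down
REPEAT 2 [
  -- iteration 1/2 --
  FD 6: (0,0) -> (6,0) [heading=0, draw]
  BK 15: (6,0) -> (-9,0) [heading=0, draw]
  RT 30: heading 0 -> 330
  -- iteration 2/2 --
  FD 6: (-9,0) -> (-3.804,-3) [heading=330, draw]
  BK 15: (-3.804,-3) -> (-16.794,4.5) [heading=330, draw]
  RT 30: heading 330 -> 300
]
Final: pos=(-16.794,4.5), heading=300, 4 segment(s) drawn
Waypoints (5 total):
(0, 0)
(6, 0)
(-9, 0)
(-3.804, -3)
(-16.794, 4.5)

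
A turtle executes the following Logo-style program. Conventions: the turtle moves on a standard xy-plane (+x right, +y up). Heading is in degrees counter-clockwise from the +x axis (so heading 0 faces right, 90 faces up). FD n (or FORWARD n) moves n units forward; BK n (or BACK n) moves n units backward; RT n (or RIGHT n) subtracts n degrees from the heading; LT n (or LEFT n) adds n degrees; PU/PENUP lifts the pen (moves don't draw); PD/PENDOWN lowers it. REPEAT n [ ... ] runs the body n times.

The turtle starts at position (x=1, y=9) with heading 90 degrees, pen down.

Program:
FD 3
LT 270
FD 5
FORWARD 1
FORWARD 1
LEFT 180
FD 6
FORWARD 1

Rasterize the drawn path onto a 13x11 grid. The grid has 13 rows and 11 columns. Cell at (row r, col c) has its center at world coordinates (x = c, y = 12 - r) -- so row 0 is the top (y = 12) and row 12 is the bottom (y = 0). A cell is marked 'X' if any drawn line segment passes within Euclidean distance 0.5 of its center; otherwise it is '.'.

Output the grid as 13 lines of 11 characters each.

Answer: .XXXXXXXX..
.X.........
.X.........
.X.........
...........
...........
...........
...........
...........
...........
...........
...........
...........

Derivation:
Segment 0: (1,9) -> (1,12)
Segment 1: (1,12) -> (6,12)
Segment 2: (6,12) -> (7,12)
Segment 3: (7,12) -> (8,12)
Segment 4: (8,12) -> (2,12)
Segment 5: (2,12) -> (1,12)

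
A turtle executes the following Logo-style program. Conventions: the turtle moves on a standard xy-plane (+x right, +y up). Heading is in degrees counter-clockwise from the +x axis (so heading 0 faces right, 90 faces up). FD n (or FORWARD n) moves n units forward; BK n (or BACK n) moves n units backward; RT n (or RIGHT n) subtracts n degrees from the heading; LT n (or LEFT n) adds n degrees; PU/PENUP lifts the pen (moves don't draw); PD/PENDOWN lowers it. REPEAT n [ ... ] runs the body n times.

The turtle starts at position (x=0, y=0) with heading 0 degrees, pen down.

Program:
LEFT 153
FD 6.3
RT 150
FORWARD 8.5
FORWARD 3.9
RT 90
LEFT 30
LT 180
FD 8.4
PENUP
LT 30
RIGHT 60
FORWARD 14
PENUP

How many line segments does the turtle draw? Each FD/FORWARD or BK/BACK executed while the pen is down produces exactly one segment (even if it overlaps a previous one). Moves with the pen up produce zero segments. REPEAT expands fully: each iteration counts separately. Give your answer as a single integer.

Answer: 4

Derivation:
Executing turtle program step by step:
Start: pos=(0,0), heading=0, pen down
LT 153: heading 0 -> 153
FD 6.3: (0,0) -> (-5.613,2.86) [heading=153, draw]
RT 150: heading 153 -> 3
FD 8.5: (-5.613,2.86) -> (2.875,3.305) [heading=3, draw]
FD 3.9: (2.875,3.305) -> (6.77,3.509) [heading=3, draw]
RT 90: heading 3 -> 273
LT 30: heading 273 -> 303
LT 180: heading 303 -> 123
FD 8.4: (6.77,3.509) -> (2.195,10.554) [heading=123, draw]
PU: pen up
LT 30: heading 123 -> 153
RT 60: heading 153 -> 93
FD 14: (2.195,10.554) -> (1.462,24.535) [heading=93, move]
PU: pen up
Final: pos=(1.462,24.535), heading=93, 4 segment(s) drawn
Segments drawn: 4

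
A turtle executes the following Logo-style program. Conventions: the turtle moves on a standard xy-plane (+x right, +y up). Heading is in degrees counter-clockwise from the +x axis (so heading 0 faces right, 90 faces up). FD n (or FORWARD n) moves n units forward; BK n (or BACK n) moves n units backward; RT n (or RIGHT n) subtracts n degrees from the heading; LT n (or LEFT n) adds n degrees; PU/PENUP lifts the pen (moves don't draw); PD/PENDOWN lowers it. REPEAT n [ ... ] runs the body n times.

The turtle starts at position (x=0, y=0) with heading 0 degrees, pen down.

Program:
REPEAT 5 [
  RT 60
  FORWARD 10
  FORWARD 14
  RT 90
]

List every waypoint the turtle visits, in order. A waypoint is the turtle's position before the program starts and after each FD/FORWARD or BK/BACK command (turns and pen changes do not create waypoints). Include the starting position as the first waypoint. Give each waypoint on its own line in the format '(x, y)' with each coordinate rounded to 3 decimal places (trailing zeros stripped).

Executing turtle program step by step:
Start: pos=(0,0), heading=0, pen down
REPEAT 5 [
  -- iteration 1/5 --
  RT 60: heading 0 -> 300
  FD 10: (0,0) -> (5,-8.66) [heading=300, draw]
  FD 14: (5,-8.66) -> (12,-20.785) [heading=300, draw]
  RT 90: heading 300 -> 210
  -- iteration 2/5 --
  RT 60: heading 210 -> 150
  FD 10: (12,-20.785) -> (3.34,-15.785) [heading=150, draw]
  FD 14: (3.34,-15.785) -> (-8.785,-8.785) [heading=150, draw]
  RT 90: heading 150 -> 60
  -- iteration 3/5 --
  RT 60: heading 60 -> 0
  FD 10: (-8.785,-8.785) -> (1.215,-8.785) [heading=0, draw]
  FD 14: (1.215,-8.785) -> (15.215,-8.785) [heading=0, draw]
  RT 90: heading 0 -> 270
  -- iteration 4/5 --
  RT 60: heading 270 -> 210
  FD 10: (15.215,-8.785) -> (6.555,-13.785) [heading=210, draw]
  FD 14: (6.555,-13.785) -> (-5.569,-20.785) [heading=210, draw]
  RT 90: heading 210 -> 120
  -- iteration 5/5 --
  RT 60: heading 120 -> 60
  FD 10: (-5.569,-20.785) -> (-0.569,-12.124) [heading=60, draw]
  FD 14: (-0.569,-12.124) -> (6.431,0) [heading=60, draw]
  RT 90: heading 60 -> 330
]
Final: pos=(6.431,0), heading=330, 10 segment(s) drawn
Waypoints (11 total):
(0, 0)
(5, -8.66)
(12, -20.785)
(3.34, -15.785)
(-8.785, -8.785)
(1.215, -8.785)
(15.215, -8.785)
(6.555, -13.785)
(-5.569, -20.785)
(-0.569, -12.124)
(6.431, 0)

Answer: (0, 0)
(5, -8.66)
(12, -20.785)
(3.34, -15.785)
(-8.785, -8.785)
(1.215, -8.785)
(15.215, -8.785)
(6.555, -13.785)
(-5.569, -20.785)
(-0.569, -12.124)
(6.431, 0)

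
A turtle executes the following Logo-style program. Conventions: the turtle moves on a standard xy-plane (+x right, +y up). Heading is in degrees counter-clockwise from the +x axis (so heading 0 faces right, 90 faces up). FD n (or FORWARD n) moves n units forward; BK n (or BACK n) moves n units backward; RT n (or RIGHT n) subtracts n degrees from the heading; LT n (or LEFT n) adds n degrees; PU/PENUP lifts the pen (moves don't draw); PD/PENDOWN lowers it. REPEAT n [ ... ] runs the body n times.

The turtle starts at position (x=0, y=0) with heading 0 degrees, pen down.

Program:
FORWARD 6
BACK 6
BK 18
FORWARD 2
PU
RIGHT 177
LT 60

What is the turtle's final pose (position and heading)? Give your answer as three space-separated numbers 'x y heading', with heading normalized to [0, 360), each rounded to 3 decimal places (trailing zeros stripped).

Executing turtle program step by step:
Start: pos=(0,0), heading=0, pen down
FD 6: (0,0) -> (6,0) [heading=0, draw]
BK 6: (6,0) -> (0,0) [heading=0, draw]
BK 18: (0,0) -> (-18,0) [heading=0, draw]
FD 2: (-18,0) -> (-16,0) [heading=0, draw]
PU: pen up
RT 177: heading 0 -> 183
LT 60: heading 183 -> 243
Final: pos=(-16,0), heading=243, 4 segment(s) drawn

Answer: -16 0 243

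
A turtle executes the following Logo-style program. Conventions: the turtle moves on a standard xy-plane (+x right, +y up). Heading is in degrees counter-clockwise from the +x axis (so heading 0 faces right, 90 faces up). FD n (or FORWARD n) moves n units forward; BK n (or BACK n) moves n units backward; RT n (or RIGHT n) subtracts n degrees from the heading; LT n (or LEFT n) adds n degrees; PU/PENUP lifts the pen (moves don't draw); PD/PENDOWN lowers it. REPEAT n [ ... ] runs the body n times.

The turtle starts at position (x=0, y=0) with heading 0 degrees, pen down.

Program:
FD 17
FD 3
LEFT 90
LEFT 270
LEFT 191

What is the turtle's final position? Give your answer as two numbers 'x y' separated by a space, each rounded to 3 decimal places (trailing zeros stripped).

Answer: 20 0

Derivation:
Executing turtle program step by step:
Start: pos=(0,0), heading=0, pen down
FD 17: (0,0) -> (17,0) [heading=0, draw]
FD 3: (17,0) -> (20,0) [heading=0, draw]
LT 90: heading 0 -> 90
LT 270: heading 90 -> 0
LT 191: heading 0 -> 191
Final: pos=(20,0), heading=191, 2 segment(s) drawn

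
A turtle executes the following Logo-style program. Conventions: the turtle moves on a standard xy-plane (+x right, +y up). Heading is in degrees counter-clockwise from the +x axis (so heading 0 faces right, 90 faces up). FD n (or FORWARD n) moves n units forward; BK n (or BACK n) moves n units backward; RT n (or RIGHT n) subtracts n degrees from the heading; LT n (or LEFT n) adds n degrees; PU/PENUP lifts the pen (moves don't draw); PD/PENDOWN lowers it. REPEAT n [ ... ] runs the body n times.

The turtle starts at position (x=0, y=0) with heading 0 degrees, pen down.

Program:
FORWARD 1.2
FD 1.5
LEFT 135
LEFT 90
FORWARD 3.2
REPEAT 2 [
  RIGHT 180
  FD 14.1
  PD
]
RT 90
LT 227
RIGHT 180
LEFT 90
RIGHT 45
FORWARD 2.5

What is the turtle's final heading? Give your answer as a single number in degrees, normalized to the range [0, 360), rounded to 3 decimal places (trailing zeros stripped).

Executing turtle program step by step:
Start: pos=(0,0), heading=0, pen down
FD 1.2: (0,0) -> (1.2,0) [heading=0, draw]
FD 1.5: (1.2,0) -> (2.7,0) [heading=0, draw]
LT 135: heading 0 -> 135
LT 90: heading 135 -> 225
FD 3.2: (2.7,0) -> (0.437,-2.263) [heading=225, draw]
REPEAT 2 [
  -- iteration 1/2 --
  RT 180: heading 225 -> 45
  FD 14.1: (0.437,-2.263) -> (10.407,7.707) [heading=45, draw]
  PD: pen down
  -- iteration 2/2 --
  RT 180: heading 45 -> 225
  FD 14.1: (10.407,7.707) -> (0.437,-2.263) [heading=225, draw]
  PD: pen down
]
RT 90: heading 225 -> 135
LT 227: heading 135 -> 2
RT 180: heading 2 -> 182
LT 90: heading 182 -> 272
RT 45: heading 272 -> 227
FD 2.5: (0.437,-2.263) -> (-1.268,-4.091) [heading=227, draw]
Final: pos=(-1.268,-4.091), heading=227, 6 segment(s) drawn

Answer: 227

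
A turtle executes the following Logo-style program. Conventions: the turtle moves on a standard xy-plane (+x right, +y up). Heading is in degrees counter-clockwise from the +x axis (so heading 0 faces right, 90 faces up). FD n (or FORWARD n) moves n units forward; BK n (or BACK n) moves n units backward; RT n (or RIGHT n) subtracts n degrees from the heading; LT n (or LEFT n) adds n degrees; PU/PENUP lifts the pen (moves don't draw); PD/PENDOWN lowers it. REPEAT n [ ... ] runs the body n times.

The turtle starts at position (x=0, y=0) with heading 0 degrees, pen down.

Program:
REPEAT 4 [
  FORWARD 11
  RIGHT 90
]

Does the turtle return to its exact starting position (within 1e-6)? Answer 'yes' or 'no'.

Executing turtle program step by step:
Start: pos=(0,0), heading=0, pen down
REPEAT 4 [
  -- iteration 1/4 --
  FD 11: (0,0) -> (11,0) [heading=0, draw]
  RT 90: heading 0 -> 270
  -- iteration 2/4 --
  FD 11: (11,0) -> (11,-11) [heading=270, draw]
  RT 90: heading 270 -> 180
  -- iteration 3/4 --
  FD 11: (11,-11) -> (0,-11) [heading=180, draw]
  RT 90: heading 180 -> 90
  -- iteration 4/4 --
  FD 11: (0,-11) -> (0,0) [heading=90, draw]
  RT 90: heading 90 -> 0
]
Final: pos=(0,0), heading=0, 4 segment(s) drawn

Start position: (0, 0)
Final position: (0, 0)
Distance = 0; < 1e-6 -> CLOSED

Answer: yes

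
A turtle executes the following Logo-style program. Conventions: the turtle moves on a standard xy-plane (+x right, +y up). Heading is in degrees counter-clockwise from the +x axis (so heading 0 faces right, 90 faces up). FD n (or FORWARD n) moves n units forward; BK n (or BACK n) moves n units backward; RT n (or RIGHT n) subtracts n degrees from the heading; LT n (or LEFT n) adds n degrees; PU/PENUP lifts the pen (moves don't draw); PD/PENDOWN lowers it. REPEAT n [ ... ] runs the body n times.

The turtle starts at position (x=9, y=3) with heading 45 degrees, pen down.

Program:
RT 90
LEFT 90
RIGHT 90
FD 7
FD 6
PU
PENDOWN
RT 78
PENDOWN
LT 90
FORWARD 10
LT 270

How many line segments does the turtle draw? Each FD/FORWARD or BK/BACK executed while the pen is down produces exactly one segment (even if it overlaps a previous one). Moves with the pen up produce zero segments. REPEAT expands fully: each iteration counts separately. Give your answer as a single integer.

Answer: 3

Derivation:
Executing turtle program step by step:
Start: pos=(9,3), heading=45, pen down
RT 90: heading 45 -> 315
LT 90: heading 315 -> 45
RT 90: heading 45 -> 315
FD 7: (9,3) -> (13.95,-1.95) [heading=315, draw]
FD 6: (13.95,-1.95) -> (18.192,-6.192) [heading=315, draw]
PU: pen up
PD: pen down
RT 78: heading 315 -> 237
PD: pen down
LT 90: heading 237 -> 327
FD 10: (18.192,-6.192) -> (26.579,-11.639) [heading=327, draw]
LT 270: heading 327 -> 237
Final: pos=(26.579,-11.639), heading=237, 3 segment(s) drawn
Segments drawn: 3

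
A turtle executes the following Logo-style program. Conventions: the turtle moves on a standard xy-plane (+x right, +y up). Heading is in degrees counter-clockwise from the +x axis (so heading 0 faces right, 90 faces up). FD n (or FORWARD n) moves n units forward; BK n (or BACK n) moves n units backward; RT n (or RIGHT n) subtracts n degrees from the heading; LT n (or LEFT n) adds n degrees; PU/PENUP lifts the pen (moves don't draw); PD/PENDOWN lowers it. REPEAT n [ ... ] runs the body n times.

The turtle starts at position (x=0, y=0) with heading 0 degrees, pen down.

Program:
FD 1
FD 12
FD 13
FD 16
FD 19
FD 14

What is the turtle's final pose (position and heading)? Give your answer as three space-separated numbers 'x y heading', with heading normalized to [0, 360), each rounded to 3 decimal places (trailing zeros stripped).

Executing turtle program step by step:
Start: pos=(0,0), heading=0, pen down
FD 1: (0,0) -> (1,0) [heading=0, draw]
FD 12: (1,0) -> (13,0) [heading=0, draw]
FD 13: (13,0) -> (26,0) [heading=0, draw]
FD 16: (26,0) -> (42,0) [heading=0, draw]
FD 19: (42,0) -> (61,0) [heading=0, draw]
FD 14: (61,0) -> (75,0) [heading=0, draw]
Final: pos=(75,0), heading=0, 6 segment(s) drawn

Answer: 75 0 0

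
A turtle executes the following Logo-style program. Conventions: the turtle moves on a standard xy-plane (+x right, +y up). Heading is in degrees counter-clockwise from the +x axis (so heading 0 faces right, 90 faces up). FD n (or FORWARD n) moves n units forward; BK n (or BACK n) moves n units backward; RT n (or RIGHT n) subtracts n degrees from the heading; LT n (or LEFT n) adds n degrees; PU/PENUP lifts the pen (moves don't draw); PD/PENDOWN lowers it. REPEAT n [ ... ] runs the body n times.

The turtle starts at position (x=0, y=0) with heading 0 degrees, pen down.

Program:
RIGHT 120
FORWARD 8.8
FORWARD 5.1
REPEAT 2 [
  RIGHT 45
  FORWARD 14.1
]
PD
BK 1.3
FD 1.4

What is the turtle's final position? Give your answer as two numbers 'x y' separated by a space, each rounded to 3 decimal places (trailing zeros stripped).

Answer: -32.867 -8.587

Derivation:
Executing turtle program step by step:
Start: pos=(0,0), heading=0, pen down
RT 120: heading 0 -> 240
FD 8.8: (0,0) -> (-4.4,-7.621) [heading=240, draw]
FD 5.1: (-4.4,-7.621) -> (-6.95,-12.038) [heading=240, draw]
REPEAT 2 [
  -- iteration 1/2 --
  RT 45: heading 240 -> 195
  FD 14.1: (-6.95,-12.038) -> (-20.57,-15.687) [heading=195, draw]
  -- iteration 2/2 --
  RT 45: heading 195 -> 150
  FD 14.1: (-20.57,-15.687) -> (-32.781,-8.637) [heading=150, draw]
]
PD: pen down
BK 1.3: (-32.781,-8.637) -> (-31.655,-9.287) [heading=150, draw]
FD 1.4: (-31.655,-9.287) -> (-32.867,-8.587) [heading=150, draw]
Final: pos=(-32.867,-8.587), heading=150, 6 segment(s) drawn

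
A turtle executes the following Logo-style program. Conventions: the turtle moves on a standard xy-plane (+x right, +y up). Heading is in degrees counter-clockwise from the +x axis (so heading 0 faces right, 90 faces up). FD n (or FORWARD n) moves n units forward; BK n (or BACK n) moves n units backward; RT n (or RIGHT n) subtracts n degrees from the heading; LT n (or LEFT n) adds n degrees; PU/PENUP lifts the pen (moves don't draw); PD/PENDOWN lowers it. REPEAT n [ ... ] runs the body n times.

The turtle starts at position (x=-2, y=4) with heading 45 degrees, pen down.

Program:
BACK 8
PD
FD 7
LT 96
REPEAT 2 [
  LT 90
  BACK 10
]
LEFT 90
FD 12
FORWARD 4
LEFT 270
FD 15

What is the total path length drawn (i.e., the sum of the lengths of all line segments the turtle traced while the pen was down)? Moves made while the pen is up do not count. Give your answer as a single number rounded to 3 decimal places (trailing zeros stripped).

Executing turtle program step by step:
Start: pos=(-2,4), heading=45, pen down
BK 8: (-2,4) -> (-7.657,-1.657) [heading=45, draw]
PD: pen down
FD 7: (-7.657,-1.657) -> (-2.707,3.293) [heading=45, draw]
LT 96: heading 45 -> 141
REPEAT 2 [
  -- iteration 1/2 --
  LT 90: heading 141 -> 231
  BK 10: (-2.707,3.293) -> (3.586,11.064) [heading=231, draw]
  -- iteration 2/2 --
  LT 90: heading 231 -> 321
  BK 10: (3.586,11.064) -> (-4.185,17.358) [heading=321, draw]
]
LT 90: heading 321 -> 51
FD 12: (-4.185,17.358) -> (3.366,26.683) [heading=51, draw]
FD 4: (3.366,26.683) -> (5.884,29.792) [heading=51, draw]
LT 270: heading 51 -> 321
FD 15: (5.884,29.792) -> (17.541,20.352) [heading=321, draw]
Final: pos=(17.541,20.352), heading=321, 7 segment(s) drawn

Segment lengths:
  seg 1: (-2,4) -> (-7.657,-1.657), length = 8
  seg 2: (-7.657,-1.657) -> (-2.707,3.293), length = 7
  seg 3: (-2.707,3.293) -> (3.586,11.064), length = 10
  seg 4: (3.586,11.064) -> (-4.185,17.358), length = 10
  seg 5: (-4.185,17.358) -> (3.366,26.683), length = 12
  seg 6: (3.366,26.683) -> (5.884,29.792), length = 4
  seg 7: (5.884,29.792) -> (17.541,20.352), length = 15
Total = 66

Answer: 66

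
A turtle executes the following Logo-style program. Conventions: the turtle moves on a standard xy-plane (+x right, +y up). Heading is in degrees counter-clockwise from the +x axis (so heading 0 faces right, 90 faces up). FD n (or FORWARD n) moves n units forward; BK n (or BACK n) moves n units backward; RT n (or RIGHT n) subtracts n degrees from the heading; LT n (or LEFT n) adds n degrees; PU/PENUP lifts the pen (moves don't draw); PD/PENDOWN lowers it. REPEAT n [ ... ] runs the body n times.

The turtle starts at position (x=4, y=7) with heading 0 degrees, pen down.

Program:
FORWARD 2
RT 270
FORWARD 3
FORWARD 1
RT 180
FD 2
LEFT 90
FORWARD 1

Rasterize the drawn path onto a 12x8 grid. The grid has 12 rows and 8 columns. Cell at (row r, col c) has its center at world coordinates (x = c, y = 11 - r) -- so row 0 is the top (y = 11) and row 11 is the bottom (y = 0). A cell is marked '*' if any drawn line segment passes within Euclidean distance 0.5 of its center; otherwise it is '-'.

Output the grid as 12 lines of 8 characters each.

Segment 0: (4,7) -> (6,7)
Segment 1: (6,7) -> (6,10)
Segment 2: (6,10) -> (6,11)
Segment 3: (6,11) -> (6,9)
Segment 4: (6,9) -> (7,9)

Answer: ------*-
------*-
------**
------*-
----***-
--------
--------
--------
--------
--------
--------
--------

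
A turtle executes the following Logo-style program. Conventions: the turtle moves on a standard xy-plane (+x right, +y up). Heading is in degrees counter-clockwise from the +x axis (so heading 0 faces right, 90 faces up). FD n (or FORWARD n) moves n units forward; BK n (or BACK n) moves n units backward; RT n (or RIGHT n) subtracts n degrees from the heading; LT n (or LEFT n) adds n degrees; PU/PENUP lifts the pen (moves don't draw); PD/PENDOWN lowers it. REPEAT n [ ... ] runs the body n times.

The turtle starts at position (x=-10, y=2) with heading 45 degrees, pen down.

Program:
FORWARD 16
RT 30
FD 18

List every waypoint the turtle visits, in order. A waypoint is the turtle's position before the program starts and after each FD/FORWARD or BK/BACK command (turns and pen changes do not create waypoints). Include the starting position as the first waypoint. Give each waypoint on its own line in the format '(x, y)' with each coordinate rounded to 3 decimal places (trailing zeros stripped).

Executing turtle program step by step:
Start: pos=(-10,2), heading=45, pen down
FD 16: (-10,2) -> (1.314,13.314) [heading=45, draw]
RT 30: heading 45 -> 15
FD 18: (1.314,13.314) -> (18.7,17.972) [heading=15, draw]
Final: pos=(18.7,17.972), heading=15, 2 segment(s) drawn
Waypoints (3 total):
(-10, 2)
(1.314, 13.314)
(18.7, 17.972)

Answer: (-10, 2)
(1.314, 13.314)
(18.7, 17.972)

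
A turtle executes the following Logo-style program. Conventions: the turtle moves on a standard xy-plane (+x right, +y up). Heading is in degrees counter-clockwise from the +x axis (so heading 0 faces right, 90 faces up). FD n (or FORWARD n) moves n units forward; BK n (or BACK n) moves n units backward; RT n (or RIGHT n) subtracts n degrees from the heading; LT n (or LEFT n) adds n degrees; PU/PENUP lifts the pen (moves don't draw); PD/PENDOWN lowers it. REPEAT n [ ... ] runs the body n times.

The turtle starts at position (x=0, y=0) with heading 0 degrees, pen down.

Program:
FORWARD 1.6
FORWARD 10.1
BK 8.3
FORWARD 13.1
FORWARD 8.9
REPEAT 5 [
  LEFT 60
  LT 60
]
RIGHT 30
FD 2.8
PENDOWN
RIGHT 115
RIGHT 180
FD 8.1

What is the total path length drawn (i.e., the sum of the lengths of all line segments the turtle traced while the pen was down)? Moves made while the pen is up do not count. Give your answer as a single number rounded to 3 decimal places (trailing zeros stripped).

Answer: 52.9

Derivation:
Executing turtle program step by step:
Start: pos=(0,0), heading=0, pen down
FD 1.6: (0,0) -> (1.6,0) [heading=0, draw]
FD 10.1: (1.6,0) -> (11.7,0) [heading=0, draw]
BK 8.3: (11.7,0) -> (3.4,0) [heading=0, draw]
FD 13.1: (3.4,0) -> (16.5,0) [heading=0, draw]
FD 8.9: (16.5,0) -> (25.4,0) [heading=0, draw]
REPEAT 5 [
  -- iteration 1/5 --
  LT 60: heading 0 -> 60
  LT 60: heading 60 -> 120
  -- iteration 2/5 --
  LT 60: heading 120 -> 180
  LT 60: heading 180 -> 240
  -- iteration 3/5 --
  LT 60: heading 240 -> 300
  LT 60: heading 300 -> 0
  -- iteration 4/5 --
  LT 60: heading 0 -> 60
  LT 60: heading 60 -> 120
  -- iteration 5/5 --
  LT 60: heading 120 -> 180
  LT 60: heading 180 -> 240
]
RT 30: heading 240 -> 210
FD 2.8: (25.4,0) -> (22.975,-1.4) [heading=210, draw]
PD: pen down
RT 115: heading 210 -> 95
RT 180: heading 95 -> 275
FD 8.1: (22.975,-1.4) -> (23.681,-9.469) [heading=275, draw]
Final: pos=(23.681,-9.469), heading=275, 7 segment(s) drawn

Segment lengths:
  seg 1: (0,0) -> (1.6,0), length = 1.6
  seg 2: (1.6,0) -> (11.7,0), length = 10.1
  seg 3: (11.7,0) -> (3.4,0), length = 8.3
  seg 4: (3.4,0) -> (16.5,0), length = 13.1
  seg 5: (16.5,0) -> (25.4,0), length = 8.9
  seg 6: (25.4,0) -> (22.975,-1.4), length = 2.8
  seg 7: (22.975,-1.4) -> (23.681,-9.469), length = 8.1
Total = 52.9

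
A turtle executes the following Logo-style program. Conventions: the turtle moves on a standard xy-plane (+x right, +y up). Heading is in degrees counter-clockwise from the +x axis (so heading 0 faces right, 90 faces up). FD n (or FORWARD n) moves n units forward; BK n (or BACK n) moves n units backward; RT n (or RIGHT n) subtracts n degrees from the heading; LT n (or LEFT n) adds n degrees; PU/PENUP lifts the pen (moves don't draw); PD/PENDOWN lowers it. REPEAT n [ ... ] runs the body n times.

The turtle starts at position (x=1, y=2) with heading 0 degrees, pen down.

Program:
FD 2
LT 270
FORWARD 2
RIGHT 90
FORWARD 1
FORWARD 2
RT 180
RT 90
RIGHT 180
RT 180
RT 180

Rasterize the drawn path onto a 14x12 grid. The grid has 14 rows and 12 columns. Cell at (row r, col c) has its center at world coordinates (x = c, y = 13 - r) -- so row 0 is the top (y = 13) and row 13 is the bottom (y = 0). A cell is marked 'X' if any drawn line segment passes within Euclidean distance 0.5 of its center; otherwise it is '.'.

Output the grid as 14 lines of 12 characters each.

Answer: ............
............
............
............
............
............
............
............
............
............
............
.XXX........
...X........
XXXX........

Derivation:
Segment 0: (1,2) -> (3,2)
Segment 1: (3,2) -> (3,0)
Segment 2: (3,0) -> (2,0)
Segment 3: (2,0) -> (-0,0)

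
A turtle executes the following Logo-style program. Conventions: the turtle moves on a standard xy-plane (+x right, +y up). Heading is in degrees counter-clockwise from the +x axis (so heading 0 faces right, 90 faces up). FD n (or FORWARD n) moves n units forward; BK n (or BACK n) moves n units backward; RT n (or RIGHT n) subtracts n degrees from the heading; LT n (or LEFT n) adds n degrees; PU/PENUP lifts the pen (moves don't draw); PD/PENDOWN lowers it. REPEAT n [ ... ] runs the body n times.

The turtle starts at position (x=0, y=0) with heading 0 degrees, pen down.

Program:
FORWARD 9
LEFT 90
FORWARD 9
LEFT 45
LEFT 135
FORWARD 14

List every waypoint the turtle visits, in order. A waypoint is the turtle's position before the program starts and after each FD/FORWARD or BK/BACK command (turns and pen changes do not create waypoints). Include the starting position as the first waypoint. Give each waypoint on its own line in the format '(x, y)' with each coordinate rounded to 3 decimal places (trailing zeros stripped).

Executing turtle program step by step:
Start: pos=(0,0), heading=0, pen down
FD 9: (0,0) -> (9,0) [heading=0, draw]
LT 90: heading 0 -> 90
FD 9: (9,0) -> (9,9) [heading=90, draw]
LT 45: heading 90 -> 135
LT 135: heading 135 -> 270
FD 14: (9,9) -> (9,-5) [heading=270, draw]
Final: pos=(9,-5), heading=270, 3 segment(s) drawn
Waypoints (4 total):
(0, 0)
(9, 0)
(9, 9)
(9, -5)

Answer: (0, 0)
(9, 0)
(9, 9)
(9, -5)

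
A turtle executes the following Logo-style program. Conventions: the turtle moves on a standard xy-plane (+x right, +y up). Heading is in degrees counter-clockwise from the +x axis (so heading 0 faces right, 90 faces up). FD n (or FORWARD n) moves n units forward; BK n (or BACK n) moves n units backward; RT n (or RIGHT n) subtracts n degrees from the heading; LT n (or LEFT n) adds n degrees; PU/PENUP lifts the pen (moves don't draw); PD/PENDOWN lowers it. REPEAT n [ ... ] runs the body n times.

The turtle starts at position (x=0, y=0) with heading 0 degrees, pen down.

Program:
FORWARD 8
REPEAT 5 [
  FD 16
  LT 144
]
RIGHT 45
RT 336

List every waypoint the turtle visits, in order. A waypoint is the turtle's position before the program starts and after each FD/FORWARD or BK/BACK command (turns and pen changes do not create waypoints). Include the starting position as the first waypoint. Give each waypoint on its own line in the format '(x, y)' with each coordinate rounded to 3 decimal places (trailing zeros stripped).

Answer: (0, 0)
(8, 0)
(24, 0)
(11.056, 9.405)
(16, -5.812)
(20.944, 9.405)
(8, 0)

Derivation:
Executing turtle program step by step:
Start: pos=(0,0), heading=0, pen down
FD 8: (0,0) -> (8,0) [heading=0, draw]
REPEAT 5 [
  -- iteration 1/5 --
  FD 16: (8,0) -> (24,0) [heading=0, draw]
  LT 144: heading 0 -> 144
  -- iteration 2/5 --
  FD 16: (24,0) -> (11.056,9.405) [heading=144, draw]
  LT 144: heading 144 -> 288
  -- iteration 3/5 --
  FD 16: (11.056,9.405) -> (16,-5.812) [heading=288, draw]
  LT 144: heading 288 -> 72
  -- iteration 4/5 --
  FD 16: (16,-5.812) -> (20.944,9.405) [heading=72, draw]
  LT 144: heading 72 -> 216
  -- iteration 5/5 --
  FD 16: (20.944,9.405) -> (8,0) [heading=216, draw]
  LT 144: heading 216 -> 0
]
RT 45: heading 0 -> 315
RT 336: heading 315 -> 339
Final: pos=(8,0), heading=339, 6 segment(s) drawn
Waypoints (7 total):
(0, 0)
(8, 0)
(24, 0)
(11.056, 9.405)
(16, -5.812)
(20.944, 9.405)
(8, 0)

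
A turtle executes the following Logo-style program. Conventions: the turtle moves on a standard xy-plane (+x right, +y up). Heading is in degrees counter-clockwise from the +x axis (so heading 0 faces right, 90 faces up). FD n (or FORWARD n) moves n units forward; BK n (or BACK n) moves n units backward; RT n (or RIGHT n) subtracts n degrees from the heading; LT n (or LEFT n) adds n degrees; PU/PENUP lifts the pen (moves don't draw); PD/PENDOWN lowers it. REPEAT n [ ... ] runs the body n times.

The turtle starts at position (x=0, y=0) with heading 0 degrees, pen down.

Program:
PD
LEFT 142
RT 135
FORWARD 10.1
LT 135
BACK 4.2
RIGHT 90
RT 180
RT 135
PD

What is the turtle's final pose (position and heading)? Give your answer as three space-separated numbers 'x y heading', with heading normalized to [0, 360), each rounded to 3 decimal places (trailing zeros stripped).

Answer: 13.334 -1.355 97

Derivation:
Executing turtle program step by step:
Start: pos=(0,0), heading=0, pen down
PD: pen down
LT 142: heading 0 -> 142
RT 135: heading 142 -> 7
FD 10.1: (0,0) -> (10.025,1.231) [heading=7, draw]
LT 135: heading 7 -> 142
BK 4.2: (10.025,1.231) -> (13.334,-1.355) [heading=142, draw]
RT 90: heading 142 -> 52
RT 180: heading 52 -> 232
RT 135: heading 232 -> 97
PD: pen down
Final: pos=(13.334,-1.355), heading=97, 2 segment(s) drawn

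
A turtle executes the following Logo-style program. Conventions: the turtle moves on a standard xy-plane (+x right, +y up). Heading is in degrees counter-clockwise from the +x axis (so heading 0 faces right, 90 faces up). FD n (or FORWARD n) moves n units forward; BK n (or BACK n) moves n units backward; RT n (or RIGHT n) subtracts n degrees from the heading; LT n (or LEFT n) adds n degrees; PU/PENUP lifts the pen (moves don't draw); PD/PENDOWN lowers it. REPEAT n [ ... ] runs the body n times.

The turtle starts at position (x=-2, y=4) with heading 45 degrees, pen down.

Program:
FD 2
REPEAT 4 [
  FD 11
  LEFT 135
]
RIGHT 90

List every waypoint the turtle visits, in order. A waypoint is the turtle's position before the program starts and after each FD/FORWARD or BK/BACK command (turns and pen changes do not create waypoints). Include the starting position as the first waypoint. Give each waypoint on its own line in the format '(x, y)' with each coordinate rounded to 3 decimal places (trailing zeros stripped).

Executing turtle program step by step:
Start: pos=(-2,4), heading=45, pen down
FD 2: (-2,4) -> (-0.586,5.414) [heading=45, draw]
REPEAT 4 [
  -- iteration 1/4 --
  FD 11: (-0.586,5.414) -> (7.192,13.192) [heading=45, draw]
  LT 135: heading 45 -> 180
  -- iteration 2/4 --
  FD 11: (7.192,13.192) -> (-3.808,13.192) [heading=180, draw]
  LT 135: heading 180 -> 315
  -- iteration 3/4 --
  FD 11: (-3.808,13.192) -> (3.971,5.414) [heading=315, draw]
  LT 135: heading 315 -> 90
  -- iteration 4/4 --
  FD 11: (3.971,5.414) -> (3.971,16.414) [heading=90, draw]
  LT 135: heading 90 -> 225
]
RT 90: heading 225 -> 135
Final: pos=(3.971,16.414), heading=135, 5 segment(s) drawn
Waypoints (6 total):
(-2, 4)
(-0.586, 5.414)
(7.192, 13.192)
(-3.808, 13.192)
(3.971, 5.414)
(3.971, 16.414)

Answer: (-2, 4)
(-0.586, 5.414)
(7.192, 13.192)
(-3.808, 13.192)
(3.971, 5.414)
(3.971, 16.414)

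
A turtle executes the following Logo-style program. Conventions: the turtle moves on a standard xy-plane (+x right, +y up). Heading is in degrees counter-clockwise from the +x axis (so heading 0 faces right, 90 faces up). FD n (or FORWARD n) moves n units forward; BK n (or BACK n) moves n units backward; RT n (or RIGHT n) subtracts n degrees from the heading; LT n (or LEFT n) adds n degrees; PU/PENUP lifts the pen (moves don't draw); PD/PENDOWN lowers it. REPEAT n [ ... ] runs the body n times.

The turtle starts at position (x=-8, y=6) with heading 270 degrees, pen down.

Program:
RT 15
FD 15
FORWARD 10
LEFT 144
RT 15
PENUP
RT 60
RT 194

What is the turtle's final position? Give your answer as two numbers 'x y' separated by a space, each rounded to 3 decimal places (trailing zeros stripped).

Executing turtle program step by step:
Start: pos=(-8,6), heading=270, pen down
RT 15: heading 270 -> 255
FD 15: (-8,6) -> (-11.882,-8.489) [heading=255, draw]
FD 10: (-11.882,-8.489) -> (-14.47,-18.148) [heading=255, draw]
LT 144: heading 255 -> 39
RT 15: heading 39 -> 24
PU: pen up
RT 60: heading 24 -> 324
RT 194: heading 324 -> 130
Final: pos=(-14.47,-18.148), heading=130, 2 segment(s) drawn

Answer: -14.47 -18.148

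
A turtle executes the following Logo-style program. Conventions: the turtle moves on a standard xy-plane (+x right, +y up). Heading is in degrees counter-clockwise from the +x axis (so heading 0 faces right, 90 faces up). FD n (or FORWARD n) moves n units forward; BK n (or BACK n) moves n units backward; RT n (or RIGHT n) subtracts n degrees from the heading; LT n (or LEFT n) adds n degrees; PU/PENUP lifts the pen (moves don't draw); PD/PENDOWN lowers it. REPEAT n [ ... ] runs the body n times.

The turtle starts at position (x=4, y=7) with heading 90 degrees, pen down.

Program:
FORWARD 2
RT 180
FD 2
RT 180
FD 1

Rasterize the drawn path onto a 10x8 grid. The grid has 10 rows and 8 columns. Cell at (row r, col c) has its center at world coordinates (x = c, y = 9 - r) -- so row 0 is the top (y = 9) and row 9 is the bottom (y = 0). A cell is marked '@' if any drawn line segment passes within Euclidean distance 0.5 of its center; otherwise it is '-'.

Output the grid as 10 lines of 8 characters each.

Segment 0: (4,7) -> (4,9)
Segment 1: (4,9) -> (4,7)
Segment 2: (4,7) -> (4,8)

Answer: ----@---
----@---
----@---
--------
--------
--------
--------
--------
--------
--------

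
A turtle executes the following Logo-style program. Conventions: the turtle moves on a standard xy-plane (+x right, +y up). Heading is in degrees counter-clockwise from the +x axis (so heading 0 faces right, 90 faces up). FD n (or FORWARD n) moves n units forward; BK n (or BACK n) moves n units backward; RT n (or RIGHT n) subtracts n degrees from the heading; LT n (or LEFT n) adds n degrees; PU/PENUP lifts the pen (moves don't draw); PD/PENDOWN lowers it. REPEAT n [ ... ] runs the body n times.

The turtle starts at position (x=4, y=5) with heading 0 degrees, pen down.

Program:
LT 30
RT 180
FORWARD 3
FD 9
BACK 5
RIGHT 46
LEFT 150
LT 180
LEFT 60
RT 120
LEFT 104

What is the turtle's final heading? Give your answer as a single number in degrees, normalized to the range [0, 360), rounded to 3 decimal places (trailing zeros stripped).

Executing turtle program step by step:
Start: pos=(4,5), heading=0, pen down
LT 30: heading 0 -> 30
RT 180: heading 30 -> 210
FD 3: (4,5) -> (1.402,3.5) [heading=210, draw]
FD 9: (1.402,3.5) -> (-6.392,-1) [heading=210, draw]
BK 5: (-6.392,-1) -> (-2.062,1.5) [heading=210, draw]
RT 46: heading 210 -> 164
LT 150: heading 164 -> 314
LT 180: heading 314 -> 134
LT 60: heading 134 -> 194
RT 120: heading 194 -> 74
LT 104: heading 74 -> 178
Final: pos=(-2.062,1.5), heading=178, 3 segment(s) drawn

Answer: 178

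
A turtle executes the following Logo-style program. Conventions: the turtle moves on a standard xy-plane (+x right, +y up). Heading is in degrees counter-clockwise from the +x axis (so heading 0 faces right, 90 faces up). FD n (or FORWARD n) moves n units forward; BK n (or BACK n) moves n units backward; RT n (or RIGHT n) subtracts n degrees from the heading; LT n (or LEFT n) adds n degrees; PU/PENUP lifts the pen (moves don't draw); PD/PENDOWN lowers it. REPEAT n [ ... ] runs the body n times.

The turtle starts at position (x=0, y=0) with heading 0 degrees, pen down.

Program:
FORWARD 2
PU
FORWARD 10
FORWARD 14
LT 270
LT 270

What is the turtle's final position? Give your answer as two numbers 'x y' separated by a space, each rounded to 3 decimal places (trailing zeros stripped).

Answer: 26 0

Derivation:
Executing turtle program step by step:
Start: pos=(0,0), heading=0, pen down
FD 2: (0,0) -> (2,0) [heading=0, draw]
PU: pen up
FD 10: (2,0) -> (12,0) [heading=0, move]
FD 14: (12,0) -> (26,0) [heading=0, move]
LT 270: heading 0 -> 270
LT 270: heading 270 -> 180
Final: pos=(26,0), heading=180, 1 segment(s) drawn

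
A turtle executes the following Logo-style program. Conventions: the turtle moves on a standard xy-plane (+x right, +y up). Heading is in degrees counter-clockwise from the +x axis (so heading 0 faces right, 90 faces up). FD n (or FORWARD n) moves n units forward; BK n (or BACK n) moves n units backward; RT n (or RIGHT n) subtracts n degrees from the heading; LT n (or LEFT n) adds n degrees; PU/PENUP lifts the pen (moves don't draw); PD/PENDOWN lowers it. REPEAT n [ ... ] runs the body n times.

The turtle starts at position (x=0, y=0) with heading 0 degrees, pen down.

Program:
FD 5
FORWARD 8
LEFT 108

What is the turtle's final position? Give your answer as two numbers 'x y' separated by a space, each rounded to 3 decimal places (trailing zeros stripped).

Answer: 13 0

Derivation:
Executing turtle program step by step:
Start: pos=(0,0), heading=0, pen down
FD 5: (0,0) -> (5,0) [heading=0, draw]
FD 8: (5,0) -> (13,0) [heading=0, draw]
LT 108: heading 0 -> 108
Final: pos=(13,0), heading=108, 2 segment(s) drawn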